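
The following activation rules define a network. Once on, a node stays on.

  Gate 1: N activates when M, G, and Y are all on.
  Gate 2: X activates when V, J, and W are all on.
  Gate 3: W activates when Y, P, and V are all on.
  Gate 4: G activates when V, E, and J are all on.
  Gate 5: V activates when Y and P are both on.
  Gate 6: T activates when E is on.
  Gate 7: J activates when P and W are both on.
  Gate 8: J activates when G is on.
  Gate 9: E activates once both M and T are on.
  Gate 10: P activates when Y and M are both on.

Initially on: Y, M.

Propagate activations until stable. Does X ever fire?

Y and M are on, so P activates (Gate 10).
Y and P are on, so V activates (Gate 5).
Gate 3: Y, P, and V on → W on.
Gate 7: P and W on → J on.
V, J, and W are on, so X activates (Gate 2).

Yes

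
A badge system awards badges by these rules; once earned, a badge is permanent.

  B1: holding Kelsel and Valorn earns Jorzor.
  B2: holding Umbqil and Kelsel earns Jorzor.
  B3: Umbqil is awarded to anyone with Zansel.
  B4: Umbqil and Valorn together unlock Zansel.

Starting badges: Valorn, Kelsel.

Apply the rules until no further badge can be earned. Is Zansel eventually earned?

No

Zansel would need Umbqil and Valorn (B4), but Umbqil is never earned.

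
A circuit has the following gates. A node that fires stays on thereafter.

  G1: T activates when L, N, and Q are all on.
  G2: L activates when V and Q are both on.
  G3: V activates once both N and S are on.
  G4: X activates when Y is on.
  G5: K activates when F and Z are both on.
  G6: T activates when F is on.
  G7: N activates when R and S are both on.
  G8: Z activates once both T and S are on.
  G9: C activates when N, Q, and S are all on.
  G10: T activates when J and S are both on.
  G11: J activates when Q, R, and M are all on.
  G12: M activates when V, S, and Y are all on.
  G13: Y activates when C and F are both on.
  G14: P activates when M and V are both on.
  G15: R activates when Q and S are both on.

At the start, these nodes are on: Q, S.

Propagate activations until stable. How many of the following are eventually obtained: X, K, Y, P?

X would need Y (G4), but Y never turns on.
K would need F and Z (G5), but F never turns on.
Y would need C and F (G13), but F never turns on.
P would need M and V (G14), but M never turns on.
None of the 4 are reached.

0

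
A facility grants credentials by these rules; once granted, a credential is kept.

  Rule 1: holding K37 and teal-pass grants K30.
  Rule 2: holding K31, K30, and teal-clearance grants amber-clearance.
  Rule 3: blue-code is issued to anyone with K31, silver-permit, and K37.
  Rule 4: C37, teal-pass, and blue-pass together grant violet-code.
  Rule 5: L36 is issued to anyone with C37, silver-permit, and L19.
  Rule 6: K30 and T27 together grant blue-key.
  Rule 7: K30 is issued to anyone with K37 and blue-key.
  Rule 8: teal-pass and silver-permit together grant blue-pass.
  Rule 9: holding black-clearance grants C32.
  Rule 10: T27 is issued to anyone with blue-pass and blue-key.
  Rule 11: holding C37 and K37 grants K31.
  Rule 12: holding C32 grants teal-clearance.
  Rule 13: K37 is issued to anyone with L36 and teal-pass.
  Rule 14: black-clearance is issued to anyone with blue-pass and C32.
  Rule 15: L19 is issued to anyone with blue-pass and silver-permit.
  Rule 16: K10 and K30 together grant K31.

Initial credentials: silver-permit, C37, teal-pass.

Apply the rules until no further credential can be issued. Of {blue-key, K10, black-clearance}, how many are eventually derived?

0

blue-key would need K30 and T27 (Rule 6), but T27 is never granted.
No rule produces K10, and it is not given.
black-clearance would need blue-pass and C32 (Rule 14), but C32 is never granted.
None of the 3 are reached.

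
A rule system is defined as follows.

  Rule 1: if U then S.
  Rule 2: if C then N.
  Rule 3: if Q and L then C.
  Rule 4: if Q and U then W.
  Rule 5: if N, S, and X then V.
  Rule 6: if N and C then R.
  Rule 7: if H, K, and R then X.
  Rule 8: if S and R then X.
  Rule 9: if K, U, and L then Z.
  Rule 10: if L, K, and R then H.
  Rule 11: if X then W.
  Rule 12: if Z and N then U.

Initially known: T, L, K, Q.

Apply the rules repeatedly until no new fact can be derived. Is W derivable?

Q and L hold, so C follows (Rule 3).
From C, Rule 2 gives N.
N and C hold, so R follows (Rule 6).
From L, K, and R, Rule 10 gives H.
H, K, and R hold, so X follows (Rule 7).
X holds, so W follows (Rule 11).

Yes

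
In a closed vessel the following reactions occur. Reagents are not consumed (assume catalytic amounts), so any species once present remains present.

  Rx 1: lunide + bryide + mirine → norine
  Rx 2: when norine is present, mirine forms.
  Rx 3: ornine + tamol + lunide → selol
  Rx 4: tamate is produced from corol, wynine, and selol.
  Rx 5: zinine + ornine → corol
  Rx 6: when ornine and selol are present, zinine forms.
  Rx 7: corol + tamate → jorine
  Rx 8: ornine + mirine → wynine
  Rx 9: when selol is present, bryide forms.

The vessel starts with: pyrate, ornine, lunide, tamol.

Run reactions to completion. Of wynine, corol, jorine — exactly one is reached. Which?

corol

ornine, tamol, and lunide present → selol forms (Rx 3).
ornine and selol present → zinine forms (Rx 6).
zinine and ornine present → corol forms (Rx 5).
wynine would need ornine and mirine (Rx 8), but mirine never forms. jorine would need corol and tamate (Rx 7), but tamate never forms.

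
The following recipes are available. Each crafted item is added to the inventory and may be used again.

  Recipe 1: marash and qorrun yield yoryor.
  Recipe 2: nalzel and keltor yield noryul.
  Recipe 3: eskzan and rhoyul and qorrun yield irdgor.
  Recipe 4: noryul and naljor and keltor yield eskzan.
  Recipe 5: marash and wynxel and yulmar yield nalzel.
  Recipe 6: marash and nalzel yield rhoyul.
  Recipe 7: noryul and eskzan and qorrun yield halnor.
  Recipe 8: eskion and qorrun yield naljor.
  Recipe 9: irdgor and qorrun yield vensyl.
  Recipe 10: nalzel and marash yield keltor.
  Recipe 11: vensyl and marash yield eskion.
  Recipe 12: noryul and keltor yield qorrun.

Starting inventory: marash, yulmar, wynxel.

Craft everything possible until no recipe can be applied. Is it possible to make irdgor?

irdgor would need eskzan, rhoyul, and qorrun (Recipe 3), but eskzan is never obtained.

No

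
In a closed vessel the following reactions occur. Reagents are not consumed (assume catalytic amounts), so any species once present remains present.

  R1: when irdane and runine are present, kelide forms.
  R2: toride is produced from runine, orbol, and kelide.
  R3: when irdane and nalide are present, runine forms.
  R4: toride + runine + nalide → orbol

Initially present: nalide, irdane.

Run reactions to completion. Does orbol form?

orbol would need toride, runine, and nalide (R4), but toride never forms.

No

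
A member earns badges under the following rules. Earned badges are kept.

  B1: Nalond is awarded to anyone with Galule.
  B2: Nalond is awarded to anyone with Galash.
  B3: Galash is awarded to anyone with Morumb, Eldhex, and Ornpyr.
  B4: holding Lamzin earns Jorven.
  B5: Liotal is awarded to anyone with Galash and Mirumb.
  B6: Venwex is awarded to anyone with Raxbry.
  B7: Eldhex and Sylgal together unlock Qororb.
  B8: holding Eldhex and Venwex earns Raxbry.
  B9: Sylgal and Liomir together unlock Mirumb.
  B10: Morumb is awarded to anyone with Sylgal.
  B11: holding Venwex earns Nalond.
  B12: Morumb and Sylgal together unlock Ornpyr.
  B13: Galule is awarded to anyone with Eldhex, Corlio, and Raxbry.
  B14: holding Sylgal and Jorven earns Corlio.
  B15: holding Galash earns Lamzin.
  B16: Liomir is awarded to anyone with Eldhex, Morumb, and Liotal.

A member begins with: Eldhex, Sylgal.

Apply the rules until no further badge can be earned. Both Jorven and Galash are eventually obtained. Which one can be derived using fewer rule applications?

Galash: With Sylgal, Morumb is earned (B10). With Morumb and Sylgal, Ornpyr is earned (B12). With Morumb, Eldhex, and Ornpyr, Galash is earned (B3). [3 rule applications]
Jorven: With Sylgal, Morumb is earned (B10). With Morumb and Sylgal, Ornpyr is earned (B12). With Morumb, Eldhex, and Ornpyr, Galash is earned (B3). With Galash, Lamzin is earned (B15). With Lamzin, Jorven is earned (B4). [5 rule applications]
Galash needs fewer.

Galash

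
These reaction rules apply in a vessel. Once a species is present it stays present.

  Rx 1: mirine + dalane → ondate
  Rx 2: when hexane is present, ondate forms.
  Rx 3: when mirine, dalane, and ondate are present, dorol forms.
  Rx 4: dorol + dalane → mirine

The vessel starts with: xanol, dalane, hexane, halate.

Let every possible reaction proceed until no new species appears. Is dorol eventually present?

dorol would need mirine, dalane, and ondate (Rx 3), but mirine never forms.

No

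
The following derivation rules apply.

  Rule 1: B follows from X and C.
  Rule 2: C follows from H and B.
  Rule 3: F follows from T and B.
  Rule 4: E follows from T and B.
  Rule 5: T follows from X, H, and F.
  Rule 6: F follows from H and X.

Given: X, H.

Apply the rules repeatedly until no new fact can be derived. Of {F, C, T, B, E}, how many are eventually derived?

2

H and X hold, so F follows (Rule 6).
From X, H, and F, Rule 5 gives T.
F: reached.
C would need H and B (Rule 2), but B is never established.
T: reached.
B would need X and C (Rule 1), but C is never established.
E would need T and B (Rule 4), but B is never established.
Reached: F and T — 2 of the 5.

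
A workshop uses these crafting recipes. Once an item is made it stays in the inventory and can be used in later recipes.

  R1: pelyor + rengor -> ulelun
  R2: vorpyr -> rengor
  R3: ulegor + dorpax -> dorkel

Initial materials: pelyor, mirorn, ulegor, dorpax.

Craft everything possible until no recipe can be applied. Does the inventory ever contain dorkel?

ulegor + dorpax -> dorkel (R3).

Yes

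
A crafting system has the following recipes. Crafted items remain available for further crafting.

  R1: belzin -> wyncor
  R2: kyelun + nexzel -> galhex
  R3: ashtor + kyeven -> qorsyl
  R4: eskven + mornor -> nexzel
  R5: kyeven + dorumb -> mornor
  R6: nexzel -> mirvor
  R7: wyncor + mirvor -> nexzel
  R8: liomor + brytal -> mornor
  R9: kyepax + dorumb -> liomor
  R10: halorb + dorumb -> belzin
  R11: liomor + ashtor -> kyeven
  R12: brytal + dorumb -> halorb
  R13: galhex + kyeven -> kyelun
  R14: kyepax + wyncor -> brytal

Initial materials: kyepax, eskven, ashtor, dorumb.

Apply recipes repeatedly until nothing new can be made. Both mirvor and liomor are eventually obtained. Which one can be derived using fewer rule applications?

liomor

liomor: kyepax + dorumb -> liomor (R9). [1 rule application]
mirvor: kyepax + dorumb -> liomor (R9). liomor + ashtor -> kyeven (R11). kyeven + dorumb -> mornor (R5). Using R4, eskven and mornor make nexzel. Using R6, nexzel makes mirvor. [5 rule applications]
liomor needs fewer.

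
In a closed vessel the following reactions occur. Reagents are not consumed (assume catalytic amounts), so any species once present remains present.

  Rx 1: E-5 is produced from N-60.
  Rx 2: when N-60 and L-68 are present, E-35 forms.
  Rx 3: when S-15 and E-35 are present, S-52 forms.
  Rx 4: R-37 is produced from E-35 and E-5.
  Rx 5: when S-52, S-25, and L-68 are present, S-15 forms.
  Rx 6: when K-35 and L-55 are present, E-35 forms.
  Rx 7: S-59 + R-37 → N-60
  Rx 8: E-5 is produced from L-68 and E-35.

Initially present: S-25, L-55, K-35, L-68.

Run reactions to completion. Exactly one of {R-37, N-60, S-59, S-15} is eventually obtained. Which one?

R-37

K-35 and L-55 present → E-35 forms (Rx 6).
L-68 and E-35 present → E-5 forms (Rx 8).
E-35 and E-5 present → R-37 forms (Rx 4).
S-15 would need S-52, S-25, and L-68 (Rx 5), but S-52 never forms. N-60 would need S-59 and R-37 (Rx 7), but S-59 never forms. No rule produces S-59, and it is not given.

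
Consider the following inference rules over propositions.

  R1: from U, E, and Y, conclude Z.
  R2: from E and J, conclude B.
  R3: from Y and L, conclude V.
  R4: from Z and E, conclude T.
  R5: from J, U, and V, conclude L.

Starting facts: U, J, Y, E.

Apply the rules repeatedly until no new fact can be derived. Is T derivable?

Yes

From U, E, and Y, R1 gives Z.
Z and E hold, so T follows (R4).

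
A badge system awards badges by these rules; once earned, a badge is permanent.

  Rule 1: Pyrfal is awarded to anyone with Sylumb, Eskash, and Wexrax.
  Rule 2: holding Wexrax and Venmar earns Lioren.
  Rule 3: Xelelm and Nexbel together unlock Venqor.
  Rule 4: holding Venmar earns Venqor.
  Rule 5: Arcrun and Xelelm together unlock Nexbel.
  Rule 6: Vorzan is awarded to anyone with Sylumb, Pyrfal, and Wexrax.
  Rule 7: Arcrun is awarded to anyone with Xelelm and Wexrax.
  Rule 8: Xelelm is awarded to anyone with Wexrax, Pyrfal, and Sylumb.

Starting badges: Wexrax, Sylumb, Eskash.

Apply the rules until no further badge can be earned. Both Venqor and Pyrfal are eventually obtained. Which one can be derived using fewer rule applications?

Pyrfal

Pyrfal: With Sylumb, Eskash, and Wexrax, Pyrfal is earned (Rule 1). [1 rule application]
Venqor: With Sylumb, Eskash, and Wexrax, Pyrfal is earned (Rule 1). With Wexrax, Pyrfal, and Sylumb, Xelelm is earned (Rule 8). With Xelelm and Wexrax, Arcrun is earned (Rule 7). With Arcrun and Xelelm, Nexbel is earned (Rule 5). With Xelelm and Nexbel, Venqor is earned (Rule 3). [5 rule applications]
Pyrfal needs fewer.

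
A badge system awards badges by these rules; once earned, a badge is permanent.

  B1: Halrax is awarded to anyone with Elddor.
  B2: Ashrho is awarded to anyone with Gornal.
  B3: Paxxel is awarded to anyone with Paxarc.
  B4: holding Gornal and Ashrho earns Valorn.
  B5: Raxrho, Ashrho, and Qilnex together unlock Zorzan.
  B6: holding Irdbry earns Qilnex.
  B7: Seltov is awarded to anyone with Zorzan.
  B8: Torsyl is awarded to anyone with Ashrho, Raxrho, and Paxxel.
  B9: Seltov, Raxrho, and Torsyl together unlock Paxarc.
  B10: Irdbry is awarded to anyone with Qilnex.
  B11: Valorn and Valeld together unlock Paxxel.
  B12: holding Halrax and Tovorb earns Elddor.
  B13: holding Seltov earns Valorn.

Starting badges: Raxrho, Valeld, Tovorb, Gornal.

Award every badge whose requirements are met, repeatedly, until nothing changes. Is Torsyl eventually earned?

Yes

With Gornal, Ashrho is earned (B2).
With Gornal and Ashrho, Valorn is earned (B4).
With Valorn and Valeld, Paxxel is earned (B11).
With Ashrho, Raxrho, and Paxxel, Torsyl is earned (B8).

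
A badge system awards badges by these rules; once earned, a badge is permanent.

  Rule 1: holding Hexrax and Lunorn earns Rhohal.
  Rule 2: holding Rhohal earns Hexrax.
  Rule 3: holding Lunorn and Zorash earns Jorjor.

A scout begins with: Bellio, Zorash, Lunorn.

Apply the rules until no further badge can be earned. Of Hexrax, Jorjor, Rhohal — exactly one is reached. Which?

With Lunorn and Zorash, Jorjor is earned (Rule 3).
Rhohal would need Hexrax and Lunorn (Rule 1), but Hexrax is never earned. Hexrax would need Rhohal (Rule 2), but Rhohal is never earned.

Jorjor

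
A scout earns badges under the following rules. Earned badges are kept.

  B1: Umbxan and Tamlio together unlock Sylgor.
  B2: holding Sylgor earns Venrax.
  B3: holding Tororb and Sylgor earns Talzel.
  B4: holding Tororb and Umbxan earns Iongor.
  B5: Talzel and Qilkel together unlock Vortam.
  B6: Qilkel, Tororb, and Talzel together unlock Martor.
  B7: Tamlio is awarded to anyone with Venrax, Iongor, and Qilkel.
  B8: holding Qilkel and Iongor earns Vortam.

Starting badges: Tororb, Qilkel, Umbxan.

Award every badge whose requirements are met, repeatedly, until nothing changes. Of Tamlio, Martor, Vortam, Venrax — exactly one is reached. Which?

With Tororb and Umbxan, Iongor is earned (B4).
With Qilkel and Iongor, Vortam is earned (B8).
Martor would need Qilkel, Tororb, and Talzel (B6), but Talzel is never earned. Venrax would need Sylgor (B2), but Sylgor is never earned. Tamlio would need Venrax, Iongor, and Qilkel (B7), but Venrax is never earned.

Vortam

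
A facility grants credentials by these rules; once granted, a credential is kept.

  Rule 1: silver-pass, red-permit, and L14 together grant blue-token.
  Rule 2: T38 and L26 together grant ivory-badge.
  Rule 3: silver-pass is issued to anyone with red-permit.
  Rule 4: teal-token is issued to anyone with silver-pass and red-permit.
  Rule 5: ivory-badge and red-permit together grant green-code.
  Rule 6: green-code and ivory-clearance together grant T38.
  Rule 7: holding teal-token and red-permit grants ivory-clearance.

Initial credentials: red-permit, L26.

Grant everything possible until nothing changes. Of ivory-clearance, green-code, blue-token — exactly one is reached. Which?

ivory-clearance

Holding red-permit grants silver-pass (Rule 3).
Holding silver-pass and red-permit grants teal-token (Rule 4).
Holding teal-token and red-permit grants ivory-clearance (Rule 7).
blue-token would need silver-pass, red-permit, and L14 (Rule 1), but L14 is never granted. green-code would need ivory-badge and red-permit (Rule 5), but ivory-badge is never granted.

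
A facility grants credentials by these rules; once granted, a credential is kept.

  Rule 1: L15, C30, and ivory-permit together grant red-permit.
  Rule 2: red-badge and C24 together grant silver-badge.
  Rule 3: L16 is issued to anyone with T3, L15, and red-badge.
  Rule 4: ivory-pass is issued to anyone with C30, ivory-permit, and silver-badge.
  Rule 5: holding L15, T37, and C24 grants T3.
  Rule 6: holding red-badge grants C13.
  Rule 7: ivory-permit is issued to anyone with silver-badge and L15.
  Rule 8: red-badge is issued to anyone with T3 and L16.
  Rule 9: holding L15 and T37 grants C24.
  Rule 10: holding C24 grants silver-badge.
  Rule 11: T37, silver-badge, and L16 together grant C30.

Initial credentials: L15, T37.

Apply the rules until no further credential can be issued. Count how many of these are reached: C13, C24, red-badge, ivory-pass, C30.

Holding L15 and T37 grants C24 (Rule 9).
C13 would need red-badge (Rule 6), but red-badge is never granted.
C24: reached.
red-badge would need T3 and L16 (Rule 8), but L16 is never granted.
ivory-pass would need C30, ivory-permit, and silver-badge (Rule 4), but C30 is never granted.
C30 would need T37, silver-badge, and L16 (Rule 11), but L16 is never granted.
Reached: C24 — 1 of the 5.

1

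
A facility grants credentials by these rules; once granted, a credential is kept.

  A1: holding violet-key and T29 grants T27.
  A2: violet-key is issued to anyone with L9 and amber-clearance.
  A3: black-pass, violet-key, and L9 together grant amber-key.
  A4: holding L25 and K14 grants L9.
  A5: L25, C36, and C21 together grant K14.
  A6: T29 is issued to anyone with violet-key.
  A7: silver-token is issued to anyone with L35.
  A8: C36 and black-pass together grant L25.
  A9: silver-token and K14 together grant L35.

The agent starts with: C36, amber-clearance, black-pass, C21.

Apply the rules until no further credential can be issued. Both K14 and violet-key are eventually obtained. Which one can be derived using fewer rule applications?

K14: Holding C36 and black-pass grants L25 (A8). Holding L25, C36, and C21 grants K14 (A5). [2 rule applications]
violet-key: Holding C36 and black-pass grants L25 (A8). Holding L25, C36, and C21 grants K14 (A5). Holding L25 and K14 grants L9 (A4). Holding L9 and amber-clearance grants violet-key (A2). [4 rule applications]
K14 needs fewer.

K14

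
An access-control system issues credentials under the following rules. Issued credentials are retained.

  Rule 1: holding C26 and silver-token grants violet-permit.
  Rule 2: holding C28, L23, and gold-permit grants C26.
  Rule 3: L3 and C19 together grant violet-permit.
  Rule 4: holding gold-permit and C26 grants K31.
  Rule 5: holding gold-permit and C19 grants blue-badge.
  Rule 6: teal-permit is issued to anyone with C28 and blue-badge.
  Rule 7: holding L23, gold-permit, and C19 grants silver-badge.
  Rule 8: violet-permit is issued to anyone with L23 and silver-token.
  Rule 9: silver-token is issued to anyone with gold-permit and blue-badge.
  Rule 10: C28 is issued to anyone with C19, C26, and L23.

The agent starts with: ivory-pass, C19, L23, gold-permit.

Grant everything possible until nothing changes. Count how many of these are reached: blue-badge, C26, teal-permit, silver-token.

2

Holding gold-permit and C19 grants blue-badge (Rule 5).
Holding gold-permit and blue-badge grants silver-token (Rule 9).
blue-badge: reached.
C26 would need C28, L23, and gold-permit (Rule 2), but C28 is never granted.
teal-permit would need C28 and blue-badge (Rule 6), but C28 is never granted.
silver-token: reached.
Reached: blue-badge and silver-token — 2 of the 4.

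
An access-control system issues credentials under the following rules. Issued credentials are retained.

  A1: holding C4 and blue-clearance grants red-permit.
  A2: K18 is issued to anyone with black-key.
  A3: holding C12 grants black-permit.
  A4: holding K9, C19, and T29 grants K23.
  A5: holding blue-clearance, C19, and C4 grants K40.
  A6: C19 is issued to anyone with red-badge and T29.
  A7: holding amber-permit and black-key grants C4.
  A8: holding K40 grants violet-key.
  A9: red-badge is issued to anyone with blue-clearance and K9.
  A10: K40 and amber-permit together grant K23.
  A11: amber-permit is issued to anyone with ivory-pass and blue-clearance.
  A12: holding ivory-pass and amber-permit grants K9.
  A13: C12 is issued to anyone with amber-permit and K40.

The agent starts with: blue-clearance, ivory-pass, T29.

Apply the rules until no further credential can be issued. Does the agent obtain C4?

C4 would need amber-permit and black-key (A7), but black-key is never granted.

No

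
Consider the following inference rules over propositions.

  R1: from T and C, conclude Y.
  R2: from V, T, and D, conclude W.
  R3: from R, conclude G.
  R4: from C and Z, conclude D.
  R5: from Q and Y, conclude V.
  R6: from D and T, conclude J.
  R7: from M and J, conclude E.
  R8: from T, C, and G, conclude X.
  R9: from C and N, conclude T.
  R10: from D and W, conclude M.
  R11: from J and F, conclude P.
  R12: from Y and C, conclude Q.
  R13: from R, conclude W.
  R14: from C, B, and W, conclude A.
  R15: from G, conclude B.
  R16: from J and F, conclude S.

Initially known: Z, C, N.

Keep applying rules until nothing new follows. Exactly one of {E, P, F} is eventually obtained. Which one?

E

C and N hold, so T follows (R9).
From C and Z, R4 gives D.
From T and C, R1 gives Y.
From D and T, R6 gives J.
Y and C hold, so Q follows (R12).
From Q and Y, R5 gives V.
From V, T, and D, R2 gives W.
From D and W, R10 gives M.
M and J hold, so E follows (R7).
P would need J and F (R11), but F is never established. No rule produces F, and it is not given.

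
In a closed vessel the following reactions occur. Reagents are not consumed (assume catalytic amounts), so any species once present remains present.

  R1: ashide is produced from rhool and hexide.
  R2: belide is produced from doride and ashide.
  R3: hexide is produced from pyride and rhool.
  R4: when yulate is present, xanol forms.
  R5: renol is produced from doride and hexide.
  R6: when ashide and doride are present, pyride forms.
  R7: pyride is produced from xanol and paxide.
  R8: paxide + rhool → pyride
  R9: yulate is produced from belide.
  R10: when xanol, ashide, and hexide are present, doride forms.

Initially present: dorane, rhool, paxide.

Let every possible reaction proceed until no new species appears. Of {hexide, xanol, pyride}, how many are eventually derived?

2

paxide and rhool present → pyride forms (R8).
pyride and rhool present → hexide forms (R3).
hexide: reached.
xanol would need yulate (R4), but yulate never forms.
pyride: reached.
Reached: hexide and pyride — 2 of the 3.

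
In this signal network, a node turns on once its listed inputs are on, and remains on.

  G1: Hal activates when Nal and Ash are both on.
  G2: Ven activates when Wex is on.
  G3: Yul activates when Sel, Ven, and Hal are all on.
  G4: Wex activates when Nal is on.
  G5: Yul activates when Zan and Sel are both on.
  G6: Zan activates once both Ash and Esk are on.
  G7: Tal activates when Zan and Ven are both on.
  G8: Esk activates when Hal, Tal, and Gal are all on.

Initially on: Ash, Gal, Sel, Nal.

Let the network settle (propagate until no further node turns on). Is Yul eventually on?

Yes

G1: Nal and Ash on → Hal on.
Nal is on, so Wex activates (G4).
G2: Wex on → Ven on.
G3: Sel, Ven, and Hal on → Yul on.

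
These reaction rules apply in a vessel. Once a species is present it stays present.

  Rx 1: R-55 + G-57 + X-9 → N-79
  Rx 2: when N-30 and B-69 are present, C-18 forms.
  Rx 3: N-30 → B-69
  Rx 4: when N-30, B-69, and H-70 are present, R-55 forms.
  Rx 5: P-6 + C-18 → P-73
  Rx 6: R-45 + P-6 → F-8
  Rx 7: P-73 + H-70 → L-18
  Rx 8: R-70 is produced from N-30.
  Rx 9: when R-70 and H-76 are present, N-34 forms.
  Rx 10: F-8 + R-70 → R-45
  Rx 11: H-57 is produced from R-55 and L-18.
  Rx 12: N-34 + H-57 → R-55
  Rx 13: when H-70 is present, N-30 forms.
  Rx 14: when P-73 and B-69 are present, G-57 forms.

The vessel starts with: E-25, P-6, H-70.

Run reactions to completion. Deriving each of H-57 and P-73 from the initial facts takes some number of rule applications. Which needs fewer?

P-73: H-70 present → N-30 forms (Rx 13). N-30 present → B-69 forms (Rx 3). N-30 and B-69 present → C-18 forms (Rx 2). P-6 and C-18 present → P-73 forms (Rx 5). [4 rule applications]
H-57: H-70 present → N-30 forms (Rx 13). N-30 present → B-69 forms (Rx 3). N-30 and B-69 present → C-18 forms (Rx 2). N-30, B-69, and H-70 present → R-55 forms (Rx 4). P-6 and C-18 present → P-73 forms (Rx 5). P-73 and H-70 present → L-18 forms (Rx 7). R-55 and L-18 present → H-57 forms (Rx 11). [7 rule applications]
P-73 needs fewer.

P-73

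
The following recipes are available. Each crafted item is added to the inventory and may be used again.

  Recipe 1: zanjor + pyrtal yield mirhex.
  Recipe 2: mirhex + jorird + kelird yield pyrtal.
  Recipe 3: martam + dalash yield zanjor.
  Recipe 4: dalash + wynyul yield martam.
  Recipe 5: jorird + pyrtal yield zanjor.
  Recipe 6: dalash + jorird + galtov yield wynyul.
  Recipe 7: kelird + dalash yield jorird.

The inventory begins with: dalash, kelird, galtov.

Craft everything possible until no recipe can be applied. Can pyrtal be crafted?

No

pyrtal would need mirhex, jorird, and kelird (Recipe 2), but mirhex is never obtained.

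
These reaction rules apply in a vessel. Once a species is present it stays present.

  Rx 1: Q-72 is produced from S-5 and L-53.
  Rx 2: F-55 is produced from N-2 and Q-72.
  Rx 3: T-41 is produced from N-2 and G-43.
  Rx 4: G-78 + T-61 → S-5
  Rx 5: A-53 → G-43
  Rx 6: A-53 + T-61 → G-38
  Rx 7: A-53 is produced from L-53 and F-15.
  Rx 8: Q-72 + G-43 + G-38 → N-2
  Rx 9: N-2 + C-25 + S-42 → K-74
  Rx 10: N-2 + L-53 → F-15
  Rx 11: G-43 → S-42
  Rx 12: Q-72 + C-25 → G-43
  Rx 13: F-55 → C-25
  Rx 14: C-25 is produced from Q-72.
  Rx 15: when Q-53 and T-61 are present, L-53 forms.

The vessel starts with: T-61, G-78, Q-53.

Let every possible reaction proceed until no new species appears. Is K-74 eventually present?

K-74 would need N-2, C-25, and S-42 (Rx 9), but N-2 never forms.

No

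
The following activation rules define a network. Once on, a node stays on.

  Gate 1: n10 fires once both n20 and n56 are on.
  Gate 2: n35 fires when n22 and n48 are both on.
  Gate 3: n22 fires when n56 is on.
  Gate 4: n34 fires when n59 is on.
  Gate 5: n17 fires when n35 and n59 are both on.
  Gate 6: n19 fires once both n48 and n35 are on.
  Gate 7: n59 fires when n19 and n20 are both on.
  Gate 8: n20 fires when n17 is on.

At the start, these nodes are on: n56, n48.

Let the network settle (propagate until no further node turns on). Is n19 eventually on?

Yes

n56 is on, so n22 fires (Gate 3).
Gate 2: n22 and n48 on → n35 on.
n48 and n35 are on, so n19 fires (Gate 6).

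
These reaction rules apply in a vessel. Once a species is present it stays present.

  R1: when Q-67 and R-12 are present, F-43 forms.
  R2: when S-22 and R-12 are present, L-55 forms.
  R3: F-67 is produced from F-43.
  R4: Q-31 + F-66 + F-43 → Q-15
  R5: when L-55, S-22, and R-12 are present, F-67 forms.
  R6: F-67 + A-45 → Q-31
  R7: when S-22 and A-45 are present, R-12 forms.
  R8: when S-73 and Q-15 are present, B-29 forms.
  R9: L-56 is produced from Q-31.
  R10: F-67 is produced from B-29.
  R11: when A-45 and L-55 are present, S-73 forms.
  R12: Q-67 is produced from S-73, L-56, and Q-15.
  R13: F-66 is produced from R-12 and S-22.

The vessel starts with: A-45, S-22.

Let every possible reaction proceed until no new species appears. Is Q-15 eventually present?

Q-15 would need Q-31, F-66, and F-43 (R4), but F-43 never forms.

No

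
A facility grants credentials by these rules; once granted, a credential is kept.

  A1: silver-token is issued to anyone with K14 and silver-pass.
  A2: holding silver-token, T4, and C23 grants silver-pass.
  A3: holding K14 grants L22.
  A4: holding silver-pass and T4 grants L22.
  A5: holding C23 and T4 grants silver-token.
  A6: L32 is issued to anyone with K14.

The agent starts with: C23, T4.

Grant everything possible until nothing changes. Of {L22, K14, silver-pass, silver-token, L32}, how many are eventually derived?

3

Holding C23 and T4 grants silver-token (A5).
Holding silver-token, T4, and C23 grants silver-pass (A2).
Holding silver-pass and T4 grants L22 (A4).
L22: reached.
No rule produces K14, and it is not given.
silver-pass: reached.
silver-token: reached.
L32 would need K14 (A6), but K14 is never granted.
Reached: L22, silver-pass, and silver-token — 3 of the 5.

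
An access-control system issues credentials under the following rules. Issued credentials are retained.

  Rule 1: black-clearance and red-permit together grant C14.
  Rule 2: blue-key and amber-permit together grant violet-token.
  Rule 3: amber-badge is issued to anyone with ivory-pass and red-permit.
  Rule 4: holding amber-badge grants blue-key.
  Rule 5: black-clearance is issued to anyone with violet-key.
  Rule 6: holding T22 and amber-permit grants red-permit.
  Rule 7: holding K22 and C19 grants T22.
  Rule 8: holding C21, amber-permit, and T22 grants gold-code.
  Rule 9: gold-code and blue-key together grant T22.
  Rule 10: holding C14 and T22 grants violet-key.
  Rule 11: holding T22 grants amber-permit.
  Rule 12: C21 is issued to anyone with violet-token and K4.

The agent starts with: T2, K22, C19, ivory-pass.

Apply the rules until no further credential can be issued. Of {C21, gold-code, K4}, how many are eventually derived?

C21 would need violet-token and K4 (Rule 12), but K4 is never granted.
gold-code would need C21, amber-permit, and T22 (Rule 8), but C21 is never granted.
No rule produces K4, and it is not given.
None of the 3 are reached.

0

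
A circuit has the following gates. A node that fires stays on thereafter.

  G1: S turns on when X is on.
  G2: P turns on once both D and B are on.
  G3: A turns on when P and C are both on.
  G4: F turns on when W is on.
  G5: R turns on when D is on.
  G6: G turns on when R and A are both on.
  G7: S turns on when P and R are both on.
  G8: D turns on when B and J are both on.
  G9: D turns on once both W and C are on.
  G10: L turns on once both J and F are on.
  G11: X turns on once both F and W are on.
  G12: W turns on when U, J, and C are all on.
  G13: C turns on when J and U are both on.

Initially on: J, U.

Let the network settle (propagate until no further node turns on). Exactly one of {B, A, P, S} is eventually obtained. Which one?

G13: J and U on → C on.
U, J, and C are on, so W turns on (G12).
G4: W on → F on.
F and W are on, so X turns on (G11).
X is on, so S turns on (G1).
A would need P and C (G3), but P never turns on. P would need D and B (G2), but B never turns on. No rule produces B, and it is not given.

S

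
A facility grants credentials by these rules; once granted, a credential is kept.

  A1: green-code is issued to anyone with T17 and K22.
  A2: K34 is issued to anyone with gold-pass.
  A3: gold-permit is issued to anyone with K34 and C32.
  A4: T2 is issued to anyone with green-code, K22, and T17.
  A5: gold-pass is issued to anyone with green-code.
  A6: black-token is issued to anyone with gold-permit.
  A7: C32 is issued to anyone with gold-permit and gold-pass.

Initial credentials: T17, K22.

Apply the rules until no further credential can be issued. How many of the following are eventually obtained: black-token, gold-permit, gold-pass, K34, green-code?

Holding T17 and K22 grants green-code (A1).
Holding green-code grants gold-pass (A5).
Holding gold-pass grants K34 (A2).
black-token would need gold-permit (A6), but gold-permit is never granted.
gold-permit would need K34 and C32 (A3), but C32 is never granted.
gold-pass: reached.
K34: reached.
green-code: reached.
Reached: gold-pass, K34, and green-code — 3 of the 5.

3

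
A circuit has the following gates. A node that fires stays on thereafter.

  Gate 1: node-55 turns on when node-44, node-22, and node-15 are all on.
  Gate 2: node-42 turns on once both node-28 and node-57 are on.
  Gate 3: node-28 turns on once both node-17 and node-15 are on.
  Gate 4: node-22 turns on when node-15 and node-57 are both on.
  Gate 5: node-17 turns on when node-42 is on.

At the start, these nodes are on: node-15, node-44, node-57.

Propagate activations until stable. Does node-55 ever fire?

Yes

Gate 4: node-15 and node-57 on → node-22 on.
node-44, node-22, and node-15 are on, so node-55 turns on (Gate 1).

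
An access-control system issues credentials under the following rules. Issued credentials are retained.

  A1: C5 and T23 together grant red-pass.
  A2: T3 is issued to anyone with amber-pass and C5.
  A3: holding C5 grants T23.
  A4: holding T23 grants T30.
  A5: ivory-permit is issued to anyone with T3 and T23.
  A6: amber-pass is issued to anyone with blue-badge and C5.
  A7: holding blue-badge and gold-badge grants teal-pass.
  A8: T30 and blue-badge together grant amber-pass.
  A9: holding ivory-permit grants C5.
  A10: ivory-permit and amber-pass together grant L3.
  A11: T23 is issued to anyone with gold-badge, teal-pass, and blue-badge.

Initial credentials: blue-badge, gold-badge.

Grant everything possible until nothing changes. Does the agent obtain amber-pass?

Holding blue-badge and gold-badge grants teal-pass (A7).
Holding gold-badge, teal-pass, and blue-badge grants T23 (A11).
Holding T23 grants T30 (A4).
Holding T30 and blue-badge grants amber-pass (A8).

Yes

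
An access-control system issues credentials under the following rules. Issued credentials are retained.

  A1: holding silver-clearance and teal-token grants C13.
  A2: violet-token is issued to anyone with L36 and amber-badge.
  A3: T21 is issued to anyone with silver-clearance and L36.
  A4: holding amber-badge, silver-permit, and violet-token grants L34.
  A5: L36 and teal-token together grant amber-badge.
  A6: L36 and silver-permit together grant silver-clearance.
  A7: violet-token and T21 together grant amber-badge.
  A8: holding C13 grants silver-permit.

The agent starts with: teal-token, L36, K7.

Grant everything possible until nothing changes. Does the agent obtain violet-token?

Yes

Holding L36 and teal-token grants amber-badge (A5).
Holding L36 and amber-badge grants violet-token (A2).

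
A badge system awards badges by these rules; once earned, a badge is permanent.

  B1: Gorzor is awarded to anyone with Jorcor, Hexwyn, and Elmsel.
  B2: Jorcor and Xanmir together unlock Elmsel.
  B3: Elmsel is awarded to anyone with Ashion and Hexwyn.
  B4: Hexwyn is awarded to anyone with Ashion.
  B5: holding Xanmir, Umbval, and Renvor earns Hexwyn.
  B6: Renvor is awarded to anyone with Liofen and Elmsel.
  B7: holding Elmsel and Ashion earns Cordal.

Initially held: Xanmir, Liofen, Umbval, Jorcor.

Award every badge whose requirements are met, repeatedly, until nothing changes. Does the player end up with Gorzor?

With Jorcor and Xanmir, Elmsel is earned (B2).
With Liofen and Elmsel, Renvor is earned (B6).
With Xanmir, Umbval, and Renvor, Hexwyn is earned (B5).
With Jorcor, Hexwyn, and Elmsel, Gorzor is earned (B1).

Yes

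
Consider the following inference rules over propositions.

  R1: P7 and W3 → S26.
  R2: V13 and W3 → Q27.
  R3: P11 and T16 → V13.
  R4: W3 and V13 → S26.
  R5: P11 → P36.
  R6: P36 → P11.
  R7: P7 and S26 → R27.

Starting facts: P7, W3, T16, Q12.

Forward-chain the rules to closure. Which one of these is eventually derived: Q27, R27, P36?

R27

P7 and W3 hold, so S26 follows (R1).
From P7 and S26, R7 gives R27.
P36 would need P11 (R5), but P11 is never established. Q27 would need V13 and W3 (R2), but V13 is never established.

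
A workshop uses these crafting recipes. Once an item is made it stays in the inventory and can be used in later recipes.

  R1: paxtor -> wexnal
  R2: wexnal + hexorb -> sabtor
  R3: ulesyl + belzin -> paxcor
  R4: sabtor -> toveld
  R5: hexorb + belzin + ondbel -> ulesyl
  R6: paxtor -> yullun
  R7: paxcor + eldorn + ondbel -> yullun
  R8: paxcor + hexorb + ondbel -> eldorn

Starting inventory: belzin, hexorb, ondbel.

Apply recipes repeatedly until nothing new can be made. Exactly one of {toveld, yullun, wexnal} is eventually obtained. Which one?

yullun

hexorb + belzin + ondbel -> ulesyl (R5).
Using R3, ulesyl and belzin make paxcor.
paxcor + hexorb + ondbel -> eldorn (R8).
paxcor + eldorn + ondbel -> yullun (R7).
toveld would need sabtor (R4), but sabtor is never obtained. wexnal would need paxtor (R1), but paxtor is never obtained.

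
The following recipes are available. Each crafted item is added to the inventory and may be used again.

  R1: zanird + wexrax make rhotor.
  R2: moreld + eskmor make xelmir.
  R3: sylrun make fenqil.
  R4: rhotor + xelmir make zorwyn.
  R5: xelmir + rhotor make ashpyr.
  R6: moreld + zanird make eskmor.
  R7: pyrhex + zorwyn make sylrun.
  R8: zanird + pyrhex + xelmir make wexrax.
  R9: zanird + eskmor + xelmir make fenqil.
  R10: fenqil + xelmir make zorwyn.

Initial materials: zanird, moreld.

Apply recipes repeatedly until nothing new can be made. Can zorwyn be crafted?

Yes

Using R6, moreld and zanird make eskmor.
Using R2, moreld and eskmor make xelmir.
zanird + eskmor + xelmir → fenqil (R9).
Using R10, fenqil and xelmir make zorwyn.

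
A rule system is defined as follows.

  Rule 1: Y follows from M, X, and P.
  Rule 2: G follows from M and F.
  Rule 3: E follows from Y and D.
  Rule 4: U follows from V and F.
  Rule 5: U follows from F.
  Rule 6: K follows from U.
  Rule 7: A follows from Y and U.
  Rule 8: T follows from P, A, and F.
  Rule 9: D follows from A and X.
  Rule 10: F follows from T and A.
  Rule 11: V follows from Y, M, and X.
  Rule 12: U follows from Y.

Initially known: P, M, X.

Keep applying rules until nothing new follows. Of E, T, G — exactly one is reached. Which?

From M, X, and P, Rule 1 gives Y.
Y holds, so U follows (Rule 12).
From Y and U, Rule 7 gives A.
A and X hold, so D follows (Rule 9).
From Y and D, Rule 3 gives E.
G would need M and F (Rule 2), but F is never established. T would need P, A, and F (Rule 8), but F is never established.

E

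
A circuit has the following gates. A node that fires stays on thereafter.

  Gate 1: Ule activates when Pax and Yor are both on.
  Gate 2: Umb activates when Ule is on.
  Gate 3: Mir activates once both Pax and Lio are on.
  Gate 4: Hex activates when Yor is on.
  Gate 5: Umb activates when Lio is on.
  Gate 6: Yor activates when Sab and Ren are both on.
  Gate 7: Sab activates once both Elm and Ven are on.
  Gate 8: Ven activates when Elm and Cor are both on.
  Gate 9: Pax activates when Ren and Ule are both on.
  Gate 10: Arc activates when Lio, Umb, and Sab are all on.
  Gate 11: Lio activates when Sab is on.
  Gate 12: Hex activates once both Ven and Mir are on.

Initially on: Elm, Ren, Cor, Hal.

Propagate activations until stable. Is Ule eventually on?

No

Ule would need Pax and Yor (Gate 1), but Pax never turns on.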